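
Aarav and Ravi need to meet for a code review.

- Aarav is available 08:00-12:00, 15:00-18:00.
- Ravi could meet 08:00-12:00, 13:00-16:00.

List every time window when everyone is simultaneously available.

08:00-12:00, 15:00-16:00

Aarav ∩ Ravi: 08:00-12:00, 15:00-16:00.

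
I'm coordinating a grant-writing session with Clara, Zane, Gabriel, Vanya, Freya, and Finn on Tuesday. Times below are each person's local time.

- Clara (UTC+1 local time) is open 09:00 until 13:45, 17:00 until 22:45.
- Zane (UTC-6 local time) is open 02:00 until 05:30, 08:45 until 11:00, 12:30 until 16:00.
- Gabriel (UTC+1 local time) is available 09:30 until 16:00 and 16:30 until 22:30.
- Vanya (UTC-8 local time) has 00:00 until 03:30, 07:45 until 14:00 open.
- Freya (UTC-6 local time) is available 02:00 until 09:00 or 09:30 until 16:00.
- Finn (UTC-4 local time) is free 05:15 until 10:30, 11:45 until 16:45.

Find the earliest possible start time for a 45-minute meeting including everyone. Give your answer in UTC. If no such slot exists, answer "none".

09:15

Clara in UTC: 08:00-12:45, 16:00-21:45 (subtract 1h to convert from UTC+1).
Zane in UTC: 08:00-11:30, 14:45-17:00, 18:30-22:00 (add 6h to convert from UTC-6).
Gabriel in UTC: 08:30-15:00, 15:30-21:30 (subtract 1h to convert from UTC+1).
Vanya in UTC: 08:00-11:30, 15:45-22:00 (add 8h to convert from UTC-8).
Freya in UTC: 08:00-15:00, 15:30-22:00 (add 6h to convert from UTC-6).
Finn in UTC: 09:15-14:30, 15:45-20:45 (add 4h to convert from UTC-4).
Clara ∩ Zane: 08:00-11:30, 16:00-17:00, 18:30-21:45.
Clara ∩ Zane ∩ Gabriel: 08:30-11:30, 16:00-17:00, 18:30-21:30.
Clara ∩ Zane ∩ Gabriel ∩ Vanya: 08:30-11:30, 16:00-17:00, 18:30-21:30.
Clara ∩ Zane ∩ Gabriel ∩ Vanya ∩ Freya: 08:30-11:30, 16:00-17:00, 18:30-21:30.
Clara ∩ Zane ∩ Gabriel ∩ Vanya ∩ Freya ∩ Finn: 09:15-11:30, 16:00-17:00, 18:30-20:45.
Those are the intersection windows.
The first common window of at least 45 minutes is 09:15-11:30, so the earliest start is 09:15.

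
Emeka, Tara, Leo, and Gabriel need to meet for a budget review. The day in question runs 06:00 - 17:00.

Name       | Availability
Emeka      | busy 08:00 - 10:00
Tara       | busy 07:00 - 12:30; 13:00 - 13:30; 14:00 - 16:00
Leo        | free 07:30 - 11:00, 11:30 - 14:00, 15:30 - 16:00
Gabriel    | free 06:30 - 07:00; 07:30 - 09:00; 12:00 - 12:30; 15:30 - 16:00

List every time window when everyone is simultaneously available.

Emeka free: 06:00-08:00, 10:00-17:00 (invert busy blocks within the working day).
Tara free: 06:00-07:00, 12:30-13:00, 13:30-14:00, 16:00-17:00 (invert busy blocks within the working day).
Leo free: 07:30-11:00, 11:30-14:00, 15:30-16:00.
Gabriel free: 06:30-07:00, 07:30-09:00, 12:00-12:30, 15:30-16:00.
Emeka ∩ Tara: 06:00-07:00, 12:30-13:00, 13:30-14:00, 16:00-17:00.
Emeka ∩ Tara ∩ Leo: 12:30-13:00, 13:30-14:00.
Emeka ∩ Tara ∩ Leo ∩ Gabriel: ∅.
There is no time when everyone is free.

none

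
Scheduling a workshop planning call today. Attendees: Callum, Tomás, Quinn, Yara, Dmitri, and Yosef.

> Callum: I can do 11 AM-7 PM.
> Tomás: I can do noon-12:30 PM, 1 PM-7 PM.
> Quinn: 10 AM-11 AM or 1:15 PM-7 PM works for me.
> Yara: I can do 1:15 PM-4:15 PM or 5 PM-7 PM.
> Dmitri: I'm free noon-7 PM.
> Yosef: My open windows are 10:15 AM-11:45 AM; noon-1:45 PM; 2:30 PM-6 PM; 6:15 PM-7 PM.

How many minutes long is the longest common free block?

105

Callum ∩ Tomás: 12:00-12:30, 13:00-19:00.
Callum ∩ Tomás ∩ Quinn: 13:15-19:00.
Callum ∩ Tomás ∩ Quinn ∩ Yara: 13:15-16:15, 17:00-19:00.
Callum ∩ Tomás ∩ Quinn ∩ Yara ∩ Dmitri: 13:15-16:15, 17:00-19:00.
Callum ∩ Tomás ∩ Quinn ∩ Yara ∩ Dmitri ∩ Yosef: 13:15-13:45, 14:30-16:15, 17:00-18:00, 18:15-19:00.
The longest is 14:30-16:15 at 105 minutes.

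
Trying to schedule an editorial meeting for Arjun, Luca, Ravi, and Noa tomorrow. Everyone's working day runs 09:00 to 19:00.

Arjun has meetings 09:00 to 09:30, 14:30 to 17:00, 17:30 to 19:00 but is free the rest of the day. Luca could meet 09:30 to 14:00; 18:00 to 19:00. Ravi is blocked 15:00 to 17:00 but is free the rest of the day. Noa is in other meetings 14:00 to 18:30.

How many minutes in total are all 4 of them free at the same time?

270

Arjun free: 09:30-14:30, 17:00-17:30 (invert busy blocks within the working day).
Luca free: 09:30-14:00, 18:00-19:00.
Ravi free: 09:00-15:00, 17:00-19:00 (invert busy blocks within the working day).
Noa free: 09:00-14:00, 18:30-19:00 (invert busy blocks within the working day).
Arjun ∩ Luca: 09:30-14:00.
Arjun ∩ Luca ∩ Ravi: 09:30-14:00.
Arjun ∩ Luca ∩ Ravi ∩ Noa: 09:30-14:00.
Those are the intersection windows.
That's a single block of 270 minutes.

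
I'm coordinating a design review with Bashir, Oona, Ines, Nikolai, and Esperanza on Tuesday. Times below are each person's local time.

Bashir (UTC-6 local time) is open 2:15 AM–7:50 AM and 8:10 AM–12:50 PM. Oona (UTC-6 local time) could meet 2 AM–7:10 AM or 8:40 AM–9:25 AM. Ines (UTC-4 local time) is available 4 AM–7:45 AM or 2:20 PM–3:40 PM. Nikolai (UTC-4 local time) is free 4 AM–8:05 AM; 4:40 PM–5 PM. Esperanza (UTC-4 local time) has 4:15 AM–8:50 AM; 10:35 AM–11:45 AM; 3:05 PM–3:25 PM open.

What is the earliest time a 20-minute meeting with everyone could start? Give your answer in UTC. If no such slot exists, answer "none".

Bashir in UTC: 08:15-13:50, 14:10-18:50 (add 6h to convert from UTC-6).
Oona in UTC: 08:00-13:10, 14:40-15:25 (add 6h to convert from UTC-6).
Ines in UTC: 08:00-11:45, 18:20-19:40 (add 4h to convert from UTC-4).
Nikolai in UTC: 08:00-12:05, 20:40-21:00 (add 4h to convert from UTC-4).
Esperanza in UTC: 08:15-12:50, 14:35-15:45, 19:05-19:25 (add 4h to convert from UTC-4).
Bashir ∩ Oona: 08:15-13:10, 14:40-15:25.
Bashir ∩ Oona ∩ Ines: 08:15-11:45.
Bashir ∩ Oona ∩ Ines ∩ Nikolai: 08:15-11:45.
Bashir ∩ Oona ∩ Ines ∩ Nikolai ∩ Esperanza: 08:15-11:45.
The first common window of at least 20 minutes is 08:15-11:45, so the earliest start is 08:15.

08:15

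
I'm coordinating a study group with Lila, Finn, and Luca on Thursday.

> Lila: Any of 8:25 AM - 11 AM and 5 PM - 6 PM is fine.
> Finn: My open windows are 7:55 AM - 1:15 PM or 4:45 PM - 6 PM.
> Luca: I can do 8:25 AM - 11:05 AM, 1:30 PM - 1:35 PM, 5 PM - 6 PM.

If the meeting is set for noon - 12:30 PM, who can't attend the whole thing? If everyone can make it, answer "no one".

Lila: not fully free for 12:00-12:30. Finn: free for 12:00-12:30. Luca: not fully free for 12:00-12:30.

Lila, Luca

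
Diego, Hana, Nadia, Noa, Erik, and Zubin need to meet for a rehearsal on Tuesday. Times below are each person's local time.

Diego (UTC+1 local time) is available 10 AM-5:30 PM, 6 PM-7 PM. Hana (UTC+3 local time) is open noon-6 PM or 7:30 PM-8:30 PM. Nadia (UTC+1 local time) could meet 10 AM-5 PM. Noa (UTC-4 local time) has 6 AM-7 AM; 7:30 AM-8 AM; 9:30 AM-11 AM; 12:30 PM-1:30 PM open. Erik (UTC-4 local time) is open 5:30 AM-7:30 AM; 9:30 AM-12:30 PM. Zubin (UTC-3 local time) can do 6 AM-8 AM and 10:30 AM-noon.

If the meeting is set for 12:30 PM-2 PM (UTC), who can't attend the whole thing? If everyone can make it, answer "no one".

Diego in UTC: 09:00-16:30, 17:00-18:00 (subtract 1h to convert from UTC+1).
Hana in UTC: 09:00-15:00, 16:30-17:30 (subtract 3h to convert from UTC+3).
Nadia in UTC: 09:00-16:00 (subtract 1h to convert from UTC+1).
Noa in UTC: 10:00-11:00, 11:30-12:00, 13:30-15:00, 16:30-17:30 (add 4h to convert from UTC-4).
Erik in UTC: 09:30-11:30, 13:30-16:30 (add 4h to convert from UTC-4).
Zubin in UTC: 09:00-11:00, 13:30-15:00 (add 3h to convert from UTC-3).
Diego: free for 12:30-14:00. Hana: free for 12:30-14:00. Nadia: free for 12:30-14:00. Noa: not fully free for 12:30-14:00. Erik: not fully free for 12:30-14:00. Zubin: not fully free for 12:30-14:00.

Erik, Noa, Zubin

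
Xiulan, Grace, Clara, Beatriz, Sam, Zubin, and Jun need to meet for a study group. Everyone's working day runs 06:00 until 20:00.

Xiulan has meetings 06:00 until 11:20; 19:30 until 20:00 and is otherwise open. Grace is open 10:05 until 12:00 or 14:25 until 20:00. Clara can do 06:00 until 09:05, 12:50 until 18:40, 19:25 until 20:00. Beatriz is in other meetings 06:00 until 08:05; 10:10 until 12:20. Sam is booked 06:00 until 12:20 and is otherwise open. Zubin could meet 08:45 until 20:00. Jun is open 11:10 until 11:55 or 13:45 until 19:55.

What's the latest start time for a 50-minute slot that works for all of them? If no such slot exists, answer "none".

17:50

Xiulan free: 11:20-19:30 (invert busy blocks within the working day).
Grace free: 10:05-12:00, 14:25-20:00.
Clara free: 06:00-09:05, 12:50-18:40, 19:25-20:00.
Beatriz free: 08:05-10:10, 12:20-20:00 (invert busy blocks within the working day).
Sam free: 12:20-20:00 (invert busy blocks within the working day).
Zubin free: 08:45-20:00.
Jun free: 11:10-11:55, 13:45-19:55.
Xiulan ∩ Grace: 11:20-12:00, 14:25-19:30.
Xiulan ∩ Grace ∩ Clara: 14:25-18:40, 19:25-19:30.
Xiulan ∩ Grace ∩ Clara ∩ Beatriz: 14:25-18:40, 19:25-19:30.
Xiulan ∩ Grace ∩ Clara ∩ Beatriz ∩ Sam: 14:25-18:40, 19:25-19:30.
Xiulan ∩ Grace ∩ Clara ∩ Beatriz ∩ Sam ∩ Zubin: 14:25-18:40, 19:25-19:30.
Xiulan ∩ Grace ∩ Clara ∩ Beatriz ∩ Sam ∩ Zubin ∩ Jun: 14:25-18:40, 19:25-19:30.
Those are the intersection windows.
The last common window of at least 50 minutes is 14:25-18:40; a 50-minute meeting can start as late as 17:50 and still end by 18:40.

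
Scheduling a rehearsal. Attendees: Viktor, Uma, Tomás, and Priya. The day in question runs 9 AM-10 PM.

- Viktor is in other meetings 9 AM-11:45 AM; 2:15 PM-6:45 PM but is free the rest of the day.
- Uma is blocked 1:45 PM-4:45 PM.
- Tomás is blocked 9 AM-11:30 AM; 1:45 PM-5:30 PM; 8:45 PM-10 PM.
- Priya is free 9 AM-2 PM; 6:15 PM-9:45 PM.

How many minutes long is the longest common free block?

120

Viktor free: 11:45-14:15, 18:45-22:00 (invert busy blocks within the working day).
Uma free: 09:00-13:45, 16:45-22:00 (invert busy blocks within the working day).
Tomás free: 11:30-13:45, 17:30-20:45 (invert busy blocks within the working day).
Priya free: 09:00-14:00, 18:15-21:45.
Viktor ∩ Uma: 11:45-13:45, 18:45-22:00.
Viktor ∩ Uma ∩ Tomás: 11:45-13:45, 18:45-20:45.
Viktor ∩ Uma ∩ Tomás ∩ Priya: 11:45-13:45, 18:45-20:45.
So the common availability across everyone is 11:45-13:45, 18:45-20:45.
The longest is 11:45-13:45 at 120 minutes.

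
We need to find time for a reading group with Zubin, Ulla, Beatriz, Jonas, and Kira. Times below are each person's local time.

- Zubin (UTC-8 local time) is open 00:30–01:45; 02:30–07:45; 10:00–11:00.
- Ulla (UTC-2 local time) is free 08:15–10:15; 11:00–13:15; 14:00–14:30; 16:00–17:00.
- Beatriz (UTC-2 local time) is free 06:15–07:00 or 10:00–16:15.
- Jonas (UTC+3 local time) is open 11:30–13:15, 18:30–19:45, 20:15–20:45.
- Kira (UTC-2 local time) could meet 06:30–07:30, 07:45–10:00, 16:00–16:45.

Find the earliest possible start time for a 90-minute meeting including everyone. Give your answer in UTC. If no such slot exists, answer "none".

none

Zubin in UTC: 08:30-09:45, 10:30-15:45, 18:00-19:00 (add 8h to convert from UTC-8).
Ulla in UTC: 10:15-12:15, 13:00-15:15, 16:00-16:30, 18:00-19:00 (add 2h to convert from UTC-2).
Beatriz in UTC: 08:15-09:00, 12:00-18:15 (add 2h to convert from UTC-2).
Jonas in UTC: 08:30-10:15, 15:30-16:45, 17:15-17:45 (subtract 3h to convert from UTC+3).
Kira in UTC: 08:30-09:30, 09:45-12:00, 18:00-18:45 (add 2h to convert from UTC-2).
Zubin ∩ Ulla: 10:30-12:15, 13:00-15:15, 18:00-19:00.
Zubin ∩ Ulla ∩ Beatriz: 12:00-12:15, 13:00-15:15, 18:00-18:15.
Zubin ∩ Ulla ∩ Beatriz ∩ Jonas: ∅.
Zubin ∩ Ulla ∩ Beatriz ∩ Jonas ∩ Kira: ∅.
There is no time when everyone is free.
No common window is at least 90 minutes long.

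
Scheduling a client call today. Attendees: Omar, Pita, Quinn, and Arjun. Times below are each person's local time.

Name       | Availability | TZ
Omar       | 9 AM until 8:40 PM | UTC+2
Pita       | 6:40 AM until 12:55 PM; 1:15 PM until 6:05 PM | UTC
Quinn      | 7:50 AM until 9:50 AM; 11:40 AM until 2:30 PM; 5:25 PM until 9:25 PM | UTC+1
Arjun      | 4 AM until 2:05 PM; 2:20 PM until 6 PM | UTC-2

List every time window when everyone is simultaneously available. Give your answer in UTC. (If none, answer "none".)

Omar in UTC: 07:00-18:40 (subtract 2h to convert from UTC+2).
Pita in UTC: 06:40-12:55, 13:15-18:05.
Quinn in UTC: 06:50-08:50, 10:40-13:30, 16:25-20:25 (subtract 1h to convert from UTC+1).
Arjun in UTC: 06:00-16:05, 16:20-20:00 (add 2h to convert from UTC-2).
Omar ∩ Pita: 07:00-12:55, 13:15-18:05.
Omar ∩ Pita ∩ Quinn: 07:00-08:50, 10:40-12:55, 13:15-13:30, 16:25-18:05.
Omar ∩ Pita ∩ Quinn ∩ Arjun: 07:00-08:50, 10:40-12:55, 13:15-13:30, 16:25-18:05.
So the common availability across everyone is 07:00-08:50, 10:40-12:55, 13:15-13:30, 16:25-18:05.

07:00-08:50, 10:40-12:55, 13:15-13:30, 16:25-18:05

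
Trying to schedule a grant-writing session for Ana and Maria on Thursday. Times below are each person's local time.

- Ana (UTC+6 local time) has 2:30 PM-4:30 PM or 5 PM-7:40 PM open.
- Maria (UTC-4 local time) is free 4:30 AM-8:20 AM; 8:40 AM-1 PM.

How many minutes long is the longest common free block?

120

Ana in UTC: 08:30-10:30, 11:00-13:40 (subtract 6h to convert from UTC+6).
Maria in UTC: 08:30-12:20, 12:40-17:00 (add 4h to convert from UTC-4).
Ana ∩ Maria: 08:30-10:30, 11:00-12:20, 12:40-13:40.
The longest is 08:30-10:30 at 120 minutes.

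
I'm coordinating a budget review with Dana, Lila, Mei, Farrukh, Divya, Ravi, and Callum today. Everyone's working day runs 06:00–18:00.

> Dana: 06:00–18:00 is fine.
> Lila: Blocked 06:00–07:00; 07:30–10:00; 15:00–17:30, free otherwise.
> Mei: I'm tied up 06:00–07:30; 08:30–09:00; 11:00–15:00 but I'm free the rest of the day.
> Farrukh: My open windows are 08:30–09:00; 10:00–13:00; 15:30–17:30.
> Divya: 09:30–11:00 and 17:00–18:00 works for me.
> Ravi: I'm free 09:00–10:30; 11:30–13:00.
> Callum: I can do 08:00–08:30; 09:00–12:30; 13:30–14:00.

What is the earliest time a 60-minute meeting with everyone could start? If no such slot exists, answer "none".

Dana free: 06:00-18:00.
Lila free: 07:00-07:30, 10:00-15:00, 17:30-18:00 (invert busy blocks within the working day).
Mei free: 07:30-08:30, 09:00-11:00, 15:00-18:00 (invert busy blocks within the working day).
Farrukh free: 08:30-09:00, 10:00-13:00, 15:30-17:30.
Divya free: 09:30-11:00, 17:00-18:00.
Ravi free: 09:00-10:30, 11:30-13:00.
Callum free: 08:00-08:30, 09:00-12:30, 13:30-14:00.
Dana ∩ Lila: 07:00-07:30, 10:00-15:00, 17:30-18:00.
Dana ∩ Lila ∩ Mei: 10:00-11:00, 17:30-18:00.
Dana ∩ Lila ∩ Mei ∩ Farrukh: 10:00-11:00.
Dana ∩ Lila ∩ Mei ∩ Farrukh ∩ Divya: 10:00-11:00.
Dana ∩ Lila ∩ Mei ∩ Farrukh ∩ Divya ∩ Ravi: 10:00-10:30.
Dana ∩ Lila ∩ Mei ∩ Farrukh ∩ Divya ∩ Ravi ∩ Callum: 10:00-10:30.
No common window is at least 60 minutes long.

none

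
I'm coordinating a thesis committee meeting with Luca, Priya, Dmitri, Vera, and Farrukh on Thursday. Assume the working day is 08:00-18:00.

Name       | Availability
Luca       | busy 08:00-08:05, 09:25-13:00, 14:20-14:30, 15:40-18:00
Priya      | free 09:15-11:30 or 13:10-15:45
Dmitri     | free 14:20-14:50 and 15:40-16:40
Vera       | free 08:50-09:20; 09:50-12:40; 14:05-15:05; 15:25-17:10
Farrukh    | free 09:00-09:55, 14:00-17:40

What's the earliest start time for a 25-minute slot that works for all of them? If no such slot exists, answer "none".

Luca free: 08:05-09:25, 13:00-14:20, 14:30-15:40 (invert busy blocks within the working day).
Priya free: 09:15-11:30, 13:10-15:45.
Dmitri free: 14:20-14:50, 15:40-16:40.
Vera free: 08:50-09:20, 09:50-12:40, 14:05-15:05, 15:25-17:10.
Farrukh free: 09:00-09:55, 14:00-17:40.
Luca ∩ Priya: 09:15-09:25, 13:10-14:20, 14:30-15:40.
Luca ∩ Priya ∩ Dmitri: 14:30-14:50.
Luca ∩ Priya ∩ Dmitri ∩ Vera: 14:30-14:50.
Luca ∩ Priya ∩ Dmitri ∩ Vera ∩ Farrukh: 14:30-14:50.
No common window is at least 25 minutes long.

none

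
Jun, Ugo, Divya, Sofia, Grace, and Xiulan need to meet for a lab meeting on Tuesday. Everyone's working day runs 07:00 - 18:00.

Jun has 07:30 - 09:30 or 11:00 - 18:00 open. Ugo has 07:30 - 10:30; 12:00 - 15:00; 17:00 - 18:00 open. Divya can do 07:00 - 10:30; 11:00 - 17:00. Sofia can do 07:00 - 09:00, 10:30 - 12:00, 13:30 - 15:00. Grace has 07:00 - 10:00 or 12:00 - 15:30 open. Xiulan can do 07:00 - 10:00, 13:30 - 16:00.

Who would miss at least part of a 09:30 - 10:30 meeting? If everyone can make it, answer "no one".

Jun: not fully free for 09:30-10:30. Ugo: free for 09:30-10:30. Divya: free for 09:30-10:30. Sofia: not fully free for 09:30-10:30. Grace: not fully free for 09:30-10:30. Xiulan: not fully free for 09:30-10:30.

Grace, Jun, Sofia, Xiulan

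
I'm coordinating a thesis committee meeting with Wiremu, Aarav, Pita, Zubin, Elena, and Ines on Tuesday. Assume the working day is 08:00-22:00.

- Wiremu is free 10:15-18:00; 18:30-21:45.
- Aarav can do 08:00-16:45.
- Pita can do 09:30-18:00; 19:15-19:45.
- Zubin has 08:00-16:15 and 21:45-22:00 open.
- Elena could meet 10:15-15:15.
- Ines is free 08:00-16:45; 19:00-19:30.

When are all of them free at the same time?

Wiremu ∩ Aarav: 10:15-16:45.
Wiremu ∩ Aarav ∩ Pita: 10:15-16:45.
Wiremu ∩ Aarav ∩ Pita ∩ Zubin: 10:15-16:15.
Wiremu ∩ Aarav ∩ Pita ∩ Zubin ∩ Elena: 10:15-15:15.
Wiremu ∩ Aarav ∩ Pita ∩ Zubin ∩ Elena ∩ Ines: 10:15-15:15.

10:15-15:15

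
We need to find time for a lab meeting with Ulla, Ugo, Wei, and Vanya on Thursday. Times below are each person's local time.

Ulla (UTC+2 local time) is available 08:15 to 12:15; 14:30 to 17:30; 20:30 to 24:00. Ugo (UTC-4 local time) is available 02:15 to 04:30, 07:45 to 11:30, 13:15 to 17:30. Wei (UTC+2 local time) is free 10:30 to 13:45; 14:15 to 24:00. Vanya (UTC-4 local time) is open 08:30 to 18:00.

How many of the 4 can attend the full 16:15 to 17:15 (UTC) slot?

Ulla in UTC: 06:15-10:15, 12:30-15:30, 18:30-22:00 (subtract 2h to convert from UTC+2).
Ugo in UTC: 06:15-08:30, 11:45-15:30, 17:15-21:30 (add 4h to convert from UTC-4).
Wei in UTC: 08:30-11:45, 12:15-22:00 (subtract 2h to convert from UTC+2).
Vanya in UTC: 12:30-22:00 (add 4h to convert from UTC-4).
Wei and Vanya can make the full 16:15-17:15 slot — that's 2.

2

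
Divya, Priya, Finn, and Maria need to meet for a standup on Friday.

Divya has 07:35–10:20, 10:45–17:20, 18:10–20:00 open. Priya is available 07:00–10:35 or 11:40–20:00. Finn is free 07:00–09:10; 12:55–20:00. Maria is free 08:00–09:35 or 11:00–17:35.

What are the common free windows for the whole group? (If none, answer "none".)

Divya ∩ Priya: 07:35-10:20, 11:40-17:20, 18:10-20:00.
Divya ∩ Priya ∩ Finn: 07:35-09:10, 12:55-17:20, 18:10-20:00.
Divya ∩ Priya ∩ Finn ∩ Maria: 08:00-09:10, 12:55-17:20.

08:00-09:10, 12:55-17:20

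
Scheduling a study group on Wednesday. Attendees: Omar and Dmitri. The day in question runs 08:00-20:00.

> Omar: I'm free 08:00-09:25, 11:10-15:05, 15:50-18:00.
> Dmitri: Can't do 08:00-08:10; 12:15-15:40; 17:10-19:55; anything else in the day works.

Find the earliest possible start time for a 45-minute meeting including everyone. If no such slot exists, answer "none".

Omar free: 08:00-09:25, 11:10-15:05, 15:50-18:00.
Dmitri free: 08:10-12:15, 15:40-17:10, 19:55-20:00 (invert busy blocks within the working day).
Omar ∩ Dmitri: 08:10-09:25, 11:10-12:15, 15:50-17:10.
Those are the intersection windows.
The first common window of at least 45 minutes is 08:10-09:25, so the earliest start is 08:10.

08:10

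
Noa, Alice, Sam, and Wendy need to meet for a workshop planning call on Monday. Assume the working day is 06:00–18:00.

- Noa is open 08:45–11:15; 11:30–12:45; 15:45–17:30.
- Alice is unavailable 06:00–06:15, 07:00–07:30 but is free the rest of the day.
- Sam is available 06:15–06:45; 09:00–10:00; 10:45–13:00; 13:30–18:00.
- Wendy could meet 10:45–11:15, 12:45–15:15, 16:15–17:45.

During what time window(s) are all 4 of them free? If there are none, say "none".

Noa free: 08:45-11:15, 11:30-12:45, 15:45-17:30.
Alice free: 06:15-07:00, 07:30-18:00 (invert busy blocks within the working day).
Sam free: 06:15-06:45, 09:00-10:00, 10:45-13:00, 13:30-18:00.
Wendy free: 10:45-11:15, 12:45-15:15, 16:15-17:45.
Noa ∩ Alice: 08:45-11:15, 11:30-12:45, 15:45-17:30.
Noa ∩ Alice ∩ Sam: 09:00-10:00, 10:45-11:15, 11:30-12:45, 15:45-17:30.
Noa ∩ Alice ∩ Sam ∩ Wendy: 10:45-11:15, 16:15-17:30.

10:45-11:15, 16:15-17:30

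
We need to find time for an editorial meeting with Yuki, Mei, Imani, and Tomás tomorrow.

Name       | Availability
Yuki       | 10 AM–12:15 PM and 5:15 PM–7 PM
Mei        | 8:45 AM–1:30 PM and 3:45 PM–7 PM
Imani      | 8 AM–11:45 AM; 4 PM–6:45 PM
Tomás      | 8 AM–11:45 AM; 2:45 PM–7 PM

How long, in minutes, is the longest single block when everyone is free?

105

Yuki ∩ Mei: 10:00-12:15, 17:15-19:00.
Yuki ∩ Mei ∩ Imani: 10:00-11:45, 17:15-18:45.
Yuki ∩ Mei ∩ Imani ∩ Tomás: 10:00-11:45, 17:15-18:45.
The longest is 10:00-11:45 at 105 minutes.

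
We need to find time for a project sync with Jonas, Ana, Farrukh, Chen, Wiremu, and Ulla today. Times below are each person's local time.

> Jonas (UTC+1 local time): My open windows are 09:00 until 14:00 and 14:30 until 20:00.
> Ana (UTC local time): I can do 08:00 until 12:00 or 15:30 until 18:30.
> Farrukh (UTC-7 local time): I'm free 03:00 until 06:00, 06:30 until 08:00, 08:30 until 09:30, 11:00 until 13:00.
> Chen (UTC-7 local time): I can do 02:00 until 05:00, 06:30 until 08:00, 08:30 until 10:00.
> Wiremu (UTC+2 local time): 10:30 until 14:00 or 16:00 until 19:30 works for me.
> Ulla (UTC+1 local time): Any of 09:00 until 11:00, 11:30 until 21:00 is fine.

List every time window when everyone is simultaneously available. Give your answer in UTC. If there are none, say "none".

10:30-12:00, 15:30-16:30

Jonas in UTC: 08:00-13:00, 13:30-19:00 (subtract 1h to convert from UTC+1).
Ana in UTC: 08:00-12:00, 15:30-18:30.
Farrukh in UTC: 10:00-13:00, 13:30-15:00, 15:30-16:30, 18:00-20:00 (add 7h to convert from UTC-7).
Chen in UTC: 09:00-12:00, 13:30-15:00, 15:30-17:00 (add 7h to convert from UTC-7).
Wiremu in UTC: 08:30-12:00, 14:00-17:30 (subtract 2h to convert from UTC+2).
Ulla in UTC: 08:00-10:00, 10:30-20:00 (subtract 1h to convert from UTC+1).
Jonas ∩ Ana: 08:00-12:00, 15:30-18:30.
Jonas ∩ Ana ∩ Farrukh: 10:00-12:00, 15:30-16:30, 18:00-18:30.
Jonas ∩ Ana ∩ Farrukh ∩ Chen: 10:00-12:00, 15:30-16:30.
Jonas ∩ Ana ∩ Farrukh ∩ Chen ∩ Wiremu: 10:00-12:00, 15:30-16:30.
Jonas ∩ Ana ∩ Farrukh ∩ Chen ∩ Wiremu ∩ Ulla: 10:30-12:00, 15:30-16:30.
Those are the intersection windows.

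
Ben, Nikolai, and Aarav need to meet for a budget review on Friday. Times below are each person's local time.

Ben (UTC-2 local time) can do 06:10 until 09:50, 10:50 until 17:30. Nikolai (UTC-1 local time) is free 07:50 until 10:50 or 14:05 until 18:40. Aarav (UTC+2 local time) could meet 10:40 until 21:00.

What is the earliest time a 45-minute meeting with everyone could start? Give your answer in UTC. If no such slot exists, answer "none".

08:50

Ben in UTC: 08:10-11:50, 12:50-19:30 (add 2h to convert from UTC-2).
Nikolai in UTC: 08:50-11:50, 15:05-19:40 (add 1h to convert from UTC-1).
Aarav in UTC: 08:40-19:00 (subtract 2h to convert from UTC+2).
Ben ∩ Nikolai: 08:50-11:50, 15:05-19:30.
Ben ∩ Nikolai ∩ Aarav: 08:50-11:50, 15:05-19:00.
So the common availability across everyone is 08:50-11:50, 15:05-19:00.
The first common window of at least 45 minutes is 08:50-11:50, so the earliest start is 08:50.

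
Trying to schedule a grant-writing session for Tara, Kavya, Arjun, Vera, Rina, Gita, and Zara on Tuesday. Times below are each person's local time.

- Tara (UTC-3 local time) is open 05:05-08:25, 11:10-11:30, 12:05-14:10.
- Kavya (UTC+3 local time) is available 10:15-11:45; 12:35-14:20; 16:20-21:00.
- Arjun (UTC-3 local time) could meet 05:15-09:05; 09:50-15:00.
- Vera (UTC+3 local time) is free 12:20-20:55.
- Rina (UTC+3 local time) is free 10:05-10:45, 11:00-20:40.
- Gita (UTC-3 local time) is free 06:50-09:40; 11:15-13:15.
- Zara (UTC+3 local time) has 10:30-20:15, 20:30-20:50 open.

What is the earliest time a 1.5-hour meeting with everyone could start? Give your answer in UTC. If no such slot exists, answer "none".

Tara in UTC: 08:05-11:25, 14:10-14:30, 15:05-17:10 (add 3h to convert from UTC-3).
Kavya in UTC: 07:15-08:45, 09:35-11:20, 13:20-18:00 (subtract 3h to convert from UTC+3).
Arjun in UTC: 08:15-12:05, 12:50-18:00 (add 3h to convert from UTC-3).
Vera in UTC: 09:20-17:55 (subtract 3h to convert from UTC+3).
Rina in UTC: 07:05-07:45, 08:00-17:40 (subtract 3h to convert from UTC+3).
Gita in UTC: 09:50-12:40, 14:15-16:15 (add 3h to convert from UTC-3).
Zara in UTC: 07:30-17:15, 17:30-17:50 (subtract 3h to convert from UTC+3).
Tara ∩ Kavya: 08:05-08:45, 09:35-11:20, 14:10-14:30, 15:05-17:10.
Tara ∩ Kavya ∩ Arjun: 08:15-08:45, 09:35-11:20, 14:10-14:30, 15:05-17:10.
Tara ∩ Kavya ∩ Arjun ∩ Vera: 09:35-11:20, 14:10-14:30, 15:05-17:10.
Tara ∩ Kavya ∩ Arjun ∩ Vera ∩ Rina: 09:35-11:20, 14:10-14:30, 15:05-17:10.
Tara ∩ Kavya ∩ Arjun ∩ Vera ∩ Rina ∩ Gita: 09:50-11:20, 14:15-14:30, 15:05-16:15.
Tara ∩ Kavya ∩ Arjun ∩ Vera ∩ Rina ∩ Gita ∩ Zara: 09:50-11:20, 14:15-14:30, 15:05-16:15.
The first common window of at least 90 minutes is 09:50-11:20, so the earliest start is 09:50.

09:50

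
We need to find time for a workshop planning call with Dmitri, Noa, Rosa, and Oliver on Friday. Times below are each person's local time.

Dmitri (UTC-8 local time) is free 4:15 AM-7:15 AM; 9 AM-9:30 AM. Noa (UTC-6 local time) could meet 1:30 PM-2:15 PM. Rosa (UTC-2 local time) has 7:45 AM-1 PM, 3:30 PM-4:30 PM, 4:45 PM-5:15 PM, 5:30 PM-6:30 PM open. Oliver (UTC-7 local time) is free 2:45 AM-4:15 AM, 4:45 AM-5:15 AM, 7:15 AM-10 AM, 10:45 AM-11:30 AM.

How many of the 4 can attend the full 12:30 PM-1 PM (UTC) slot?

2

Dmitri in UTC: 12:15-15:15, 17:00-17:30 (add 8h to convert from UTC-8).
Noa in UTC: 19:30-20:15 (add 6h to convert from UTC-6).
Rosa in UTC: 09:45-15:00, 17:30-18:30, 18:45-19:15, 19:30-20:30 (add 2h to convert from UTC-2).
Oliver in UTC: 09:45-11:15, 11:45-12:15, 14:15-17:00, 17:45-18:30 (add 7h to convert from UTC-7).
Dmitri and Rosa can make the full 12:30-13:00 slot — that's 2.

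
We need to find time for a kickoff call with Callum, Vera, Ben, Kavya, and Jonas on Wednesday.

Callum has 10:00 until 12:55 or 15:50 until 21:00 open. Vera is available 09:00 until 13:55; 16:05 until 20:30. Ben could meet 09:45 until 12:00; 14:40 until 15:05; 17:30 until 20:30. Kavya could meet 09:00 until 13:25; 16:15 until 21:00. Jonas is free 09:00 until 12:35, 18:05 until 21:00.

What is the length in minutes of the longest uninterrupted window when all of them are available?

Callum ∩ Vera: 10:00-12:55, 16:05-20:30.
Callum ∩ Vera ∩ Ben: 10:00-12:00, 17:30-20:30.
Callum ∩ Vera ∩ Ben ∩ Kavya: 10:00-12:00, 17:30-20:30.
Callum ∩ Vera ∩ Ben ∩ Kavya ∩ Jonas: 10:00-12:00, 18:05-20:30.
Those are the intersection windows.
The longest is 18:05-20:30 at 145 minutes.

145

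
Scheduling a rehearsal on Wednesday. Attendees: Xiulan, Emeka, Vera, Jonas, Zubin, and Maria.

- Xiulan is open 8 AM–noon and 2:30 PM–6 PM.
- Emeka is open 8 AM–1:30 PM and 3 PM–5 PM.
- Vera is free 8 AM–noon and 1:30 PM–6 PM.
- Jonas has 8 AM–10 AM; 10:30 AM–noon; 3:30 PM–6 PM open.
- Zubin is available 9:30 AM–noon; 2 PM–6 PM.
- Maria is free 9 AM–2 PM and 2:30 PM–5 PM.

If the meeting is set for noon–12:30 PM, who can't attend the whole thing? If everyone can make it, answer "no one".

Jonas, Vera, Xiulan, Zubin

Xiulan: not fully free for 12:00-12:30. Emeka: free for 12:00-12:30. Vera: not fully free for 12:00-12:30. Jonas: not fully free for 12:00-12:30. Zubin: not fully free for 12:00-12:30. Maria: free for 12:00-12:30.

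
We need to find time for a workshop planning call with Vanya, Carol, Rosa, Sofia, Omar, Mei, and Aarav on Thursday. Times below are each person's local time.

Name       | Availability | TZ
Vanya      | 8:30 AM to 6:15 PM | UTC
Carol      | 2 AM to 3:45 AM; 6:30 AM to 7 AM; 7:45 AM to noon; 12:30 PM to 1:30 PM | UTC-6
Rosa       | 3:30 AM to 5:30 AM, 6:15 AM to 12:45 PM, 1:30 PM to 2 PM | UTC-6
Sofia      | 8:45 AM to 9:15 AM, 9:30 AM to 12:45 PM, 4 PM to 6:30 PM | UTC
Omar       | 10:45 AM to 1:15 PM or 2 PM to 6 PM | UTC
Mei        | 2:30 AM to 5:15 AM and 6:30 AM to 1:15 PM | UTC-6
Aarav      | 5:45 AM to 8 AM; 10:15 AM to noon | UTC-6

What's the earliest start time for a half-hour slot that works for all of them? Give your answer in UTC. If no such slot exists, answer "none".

Vanya in UTC: 08:30-18:15.
Carol in UTC: 08:00-09:45, 12:30-13:00, 13:45-18:00, 18:30-19:30 (add 6h to convert from UTC-6).
Rosa in UTC: 09:30-11:30, 12:15-18:45, 19:30-20:00 (add 6h to convert from UTC-6).
Sofia in UTC: 08:45-09:15, 09:30-12:45, 16:00-18:30.
Omar in UTC: 10:45-13:15, 14:00-18:00.
Mei in UTC: 08:30-11:15, 12:30-19:15 (add 6h to convert from UTC-6).
Aarav in UTC: 11:45-14:00, 16:15-18:00 (add 6h to convert from UTC-6).
Vanya ∩ Carol: 08:30-09:45, 12:30-13:00, 13:45-18:00.
Vanya ∩ Carol ∩ Rosa: 09:30-09:45, 12:30-13:00, 13:45-18:00.
Vanya ∩ Carol ∩ Rosa ∩ Sofia: 09:30-09:45, 12:30-12:45, 16:00-18:00.
Vanya ∩ Carol ∩ Rosa ∩ Sofia ∩ Omar: 12:30-12:45, 16:00-18:00.
Vanya ∩ Carol ∩ Rosa ∩ Sofia ∩ Omar ∩ Mei: 12:30-12:45, 16:00-18:00.
Vanya ∩ Carol ∩ Rosa ∩ Sofia ∩ Omar ∩ Mei ∩ Aarav: 12:30-12:45, 16:15-18:00.
Those are the intersection windows.
The first common window of at least 30 minutes is 16:15-18:00, so the earliest start is 16:15.

16:15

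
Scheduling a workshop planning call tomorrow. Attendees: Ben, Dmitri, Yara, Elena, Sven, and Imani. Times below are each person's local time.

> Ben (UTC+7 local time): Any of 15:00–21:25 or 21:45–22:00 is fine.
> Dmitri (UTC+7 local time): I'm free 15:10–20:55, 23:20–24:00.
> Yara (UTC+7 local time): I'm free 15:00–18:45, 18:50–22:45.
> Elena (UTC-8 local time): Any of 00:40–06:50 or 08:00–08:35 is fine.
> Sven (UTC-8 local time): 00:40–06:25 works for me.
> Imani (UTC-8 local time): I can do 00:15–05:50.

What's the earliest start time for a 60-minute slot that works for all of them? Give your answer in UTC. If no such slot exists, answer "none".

Ben in UTC: 08:00-14:25, 14:45-15:00 (subtract 7h to convert from UTC+7).
Dmitri in UTC: 08:10-13:55, 16:20-17:00 (subtract 7h to convert from UTC+7).
Yara in UTC: 08:00-11:45, 11:50-15:45 (subtract 7h to convert from UTC+7).
Elena in UTC: 08:40-14:50, 16:00-16:35 (add 8h to convert from UTC-8).
Sven in UTC: 08:40-14:25 (add 8h to convert from UTC-8).
Imani in UTC: 08:15-13:50 (add 8h to convert from UTC-8).
Ben ∩ Dmitri: 08:10-13:55.
Ben ∩ Dmitri ∩ Yara: 08:10-11:45, 11:50-13:55.
Ben ∩ Dmitri ∩ Yara ∩ Elena: 08:40-11:45, 11:50-13:55.
Ben ∩ Dmitri ∩ Yara ∩ Elena ∩ Sven: 08:40-11:45, 11:50-13:55.
Ben ∩ Dmitri ∩ Yara ∩ Elena ∩ Sven ∩ Imani: 08:40-11:45, 11:50-13:50.
The first common window of at least 60 minutes is 08:40-11:45, so the earliest start is 08:40.

08:40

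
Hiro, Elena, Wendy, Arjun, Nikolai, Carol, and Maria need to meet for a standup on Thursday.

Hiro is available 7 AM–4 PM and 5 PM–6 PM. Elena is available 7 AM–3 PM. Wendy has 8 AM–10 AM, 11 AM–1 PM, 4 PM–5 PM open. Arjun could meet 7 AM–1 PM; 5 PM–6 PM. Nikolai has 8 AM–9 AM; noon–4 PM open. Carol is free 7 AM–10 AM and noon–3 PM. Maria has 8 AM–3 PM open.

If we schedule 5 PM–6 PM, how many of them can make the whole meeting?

Hiro and Arjun can make the full 17:00-18:00 slot — that's 2.

2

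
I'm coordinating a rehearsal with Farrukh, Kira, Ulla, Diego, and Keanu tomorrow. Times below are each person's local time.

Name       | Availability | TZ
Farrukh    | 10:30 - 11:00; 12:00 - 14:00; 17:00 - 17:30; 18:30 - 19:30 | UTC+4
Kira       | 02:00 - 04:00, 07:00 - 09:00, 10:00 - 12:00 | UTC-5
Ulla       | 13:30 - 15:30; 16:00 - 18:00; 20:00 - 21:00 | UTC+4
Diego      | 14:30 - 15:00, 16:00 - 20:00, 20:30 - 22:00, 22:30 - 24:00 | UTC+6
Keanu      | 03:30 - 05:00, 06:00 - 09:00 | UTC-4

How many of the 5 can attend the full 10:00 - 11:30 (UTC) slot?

3

Farrukh in UTC: 06:30-07:00, 08:00-10:00, 13:00-13:30, 14:30-15:30 (subtract 4h to convert from UTC+4).
Kira in UTC: 07:00-09:00, 12:00-14:00, 15:00-17:00 (add 5h to convert from UTC-5).
Ulla in UTC: 09:30-11:30, 12:00-14:00, 16:00-17:00 (subtract 4h to convert from UTC+4).
Diego in UTC: 08:30-09:00, 10:00-14:00, 14:30-16:00, 16:30-18:00 (subtract 6h to convert from UTC+6).
Keanu in UTC: 07:30-09:00, 10:00-13:00 (add 4h to convert from UTC-4).
Ulla, Diego, and Keanu can make the full 10:00-11:30 slot — that's 3.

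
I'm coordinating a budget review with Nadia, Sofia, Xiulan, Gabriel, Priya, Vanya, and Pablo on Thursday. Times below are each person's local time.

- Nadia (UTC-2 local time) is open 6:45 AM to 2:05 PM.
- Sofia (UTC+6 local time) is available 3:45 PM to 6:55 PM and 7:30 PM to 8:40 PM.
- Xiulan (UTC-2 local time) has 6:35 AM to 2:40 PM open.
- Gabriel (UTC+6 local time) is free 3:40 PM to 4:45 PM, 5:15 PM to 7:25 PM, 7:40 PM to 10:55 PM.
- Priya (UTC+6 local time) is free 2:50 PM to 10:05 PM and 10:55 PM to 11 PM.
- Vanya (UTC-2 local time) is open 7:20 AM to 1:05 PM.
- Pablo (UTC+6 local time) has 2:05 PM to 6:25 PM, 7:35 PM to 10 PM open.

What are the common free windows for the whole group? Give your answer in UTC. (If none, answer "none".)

Nadia in UTC: 08:45-16:05 (add 2h to convert from UTC-2).
Sofia in UTC: 09:45-12:55, 13:30-14:40 (subtract 6h to convert from UTC+6).
Xiulan in UTC: 08:35-16:40 (add 2h to convert from UTC-2).
Gabriel in UTC: 09:40-10:45, 11:15-13:25, 13:40-16:55 (subtract 6h to convert from UTC+6).
Priya in UTC: 08:50-16:05, 16:55-17:00 (subtract 6h to convert from UTC+6).
Vanya in UTC: 09:20-15:05 (add 2h to convert from UTC-2).
Pablo in UTC: 08:05-12:25, 13:35-16:00 (subtract 6h to convert from UTC+6).
Nadia ∩ Sofia: 09:45-12:55, 13:30-14:40.
Nadia ∩ Sofia ∩ Xiulan: 09:45-12:55, 13:30-14:40.
Nadia ∩ Sofia ∩ Xiulan ∩ Gabriel: 09:45-10:45, 11:15-12:55, 13:40-14:40.
Nadia ∩ Sofia ∩ Xiulan ∩ Gabriel ∩ Priya: 09:45-10:45, 11:15-12:55, 13:40-14:40.
Nadia ∩ Sofia ∩ Xiulan ∩ Gabriel ∩ Priya ∩ Vanya: 09:45-10:45, 11:15-12:55, 13:40-14:40.
Nadia ∩ Sofia ∩ Xiulan ∩ Gabriel ∩ Priya ∩ Vanya ∩ Pablo: 09:45-10:45, 11:15-12:25, 13:40-14:40.

09:45-10:45, 11:15-12:25, 13:40-14:40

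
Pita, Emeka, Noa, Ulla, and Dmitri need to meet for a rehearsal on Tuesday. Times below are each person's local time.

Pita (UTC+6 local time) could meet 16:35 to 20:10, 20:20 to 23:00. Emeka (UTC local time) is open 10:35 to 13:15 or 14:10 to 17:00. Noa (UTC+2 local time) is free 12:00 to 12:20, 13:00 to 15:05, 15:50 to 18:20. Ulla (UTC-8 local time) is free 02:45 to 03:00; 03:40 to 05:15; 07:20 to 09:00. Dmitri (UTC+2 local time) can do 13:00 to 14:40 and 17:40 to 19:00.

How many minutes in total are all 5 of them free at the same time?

100

Pita in UTC: 10:35-14:10, 14:20-17:00 (subtract 6h to convert from UTC+6).
Emeka in UTC: 10:35-13:15, 14:10-17:00.
Noa in UTC: 10:00-10:20, 11:00-13:05, 13:50-16:20 (subtract 2h to convert from UTC+2).
Ulla in UTC: 10:45-11:00, 11:40-13:15, 15:20-17:00 (add 8h to convert from UTC-8).
Dmitri in UTC: 11:00-12:40, 15:40-17:00 (subtract 2h to convert from UTC+2).
Pita ∩ Emeka: 10:35-13:15, 14:20-17:00.
Pita ∩ Emeka ∩ Noa: 11:00-13:05, 14:20-16:20.
Pita ∩ Emeka ∩ Noa ∩ Ulla: 11:40-13:05, 15:20-16:20.
Pita ∩ Emeka ∩ Noa ∩ Ulla ∩ Dmitri: 11:40-12:40, 15:40-16:20.
Summing the common windows: 60 + 40 = 100 minutes.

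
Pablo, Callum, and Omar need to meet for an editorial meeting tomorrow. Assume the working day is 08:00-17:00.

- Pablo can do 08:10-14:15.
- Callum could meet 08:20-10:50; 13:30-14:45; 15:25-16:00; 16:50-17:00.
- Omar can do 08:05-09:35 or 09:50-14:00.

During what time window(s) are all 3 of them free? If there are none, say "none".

Pablo ∩ Callum: 08:20-10:50, 13:30-14:15.
Pablo ∩ Callum ∩ Omar: 08:20-09:35, 09:50-10:50, 13:30-14:00.

08:20-09:35, 09:50-10:50, 13:30-14:00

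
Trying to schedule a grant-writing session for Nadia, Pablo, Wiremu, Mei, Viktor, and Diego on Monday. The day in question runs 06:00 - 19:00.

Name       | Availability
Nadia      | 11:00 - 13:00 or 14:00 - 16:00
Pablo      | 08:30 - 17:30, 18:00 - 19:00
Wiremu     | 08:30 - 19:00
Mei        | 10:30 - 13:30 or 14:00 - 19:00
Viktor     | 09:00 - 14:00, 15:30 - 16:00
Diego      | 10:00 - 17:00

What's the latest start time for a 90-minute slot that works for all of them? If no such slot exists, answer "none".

11:30

Nadia ∩ Pablo: 11:00-13:00, 14:00-16:00.
Nadia ∩ Pablo ∩ Wiremu: 11:00-13:00, 14:00-16:00.
Nadia ∩ Pablo ∩ Wiremu ∩ Mei: 11:00-13:00, 14:00-16:00.
Nadia ∩ Pablo ∩ Wiremu ∩ Mei ∩ Viktor: 11:00-13:00, 15:30-16:00.
Nadia ∩ Pablo ∩ Wiremu ∩ Mei ∩ Viktor ∩ Diego: 11:00-13:00, 15:30-16:00.
The last common window of at least 90 minutes is 11:00-13:00; a 90-minute meeting can start as late as 11:30 and still end by 13:00.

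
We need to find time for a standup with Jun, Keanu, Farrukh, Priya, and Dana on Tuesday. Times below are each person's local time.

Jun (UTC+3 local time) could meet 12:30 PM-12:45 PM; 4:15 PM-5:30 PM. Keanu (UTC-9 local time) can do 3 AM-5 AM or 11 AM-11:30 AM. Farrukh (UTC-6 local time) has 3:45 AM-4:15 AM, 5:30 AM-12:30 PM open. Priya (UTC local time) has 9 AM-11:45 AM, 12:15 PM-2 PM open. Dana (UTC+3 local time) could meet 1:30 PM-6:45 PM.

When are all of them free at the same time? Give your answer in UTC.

Jun in UTC: 09:30-09:45, 13:15-14:30 (subtract 3h to convert from UTC+3).
Keanu in UTC: 12:00-14:00, 20:00-20:30 (add 9h to convert from UTC-9).
Farrukh in UTC: 09:45-10:15, 11:30-18:30 (add 6h to convert from UTC-6).
Priya in UTC: 09:00-11:45, 12:15-14:00.
Dana in UTC: 10:30-15:45 (subtract 3h to convert from UTC+3).
Jun ∩ Keanu: 13:15-14:00.
Jun ∩ Keanu ∩ Farrukh: 13:15-14:00.
Jun ∩ Keanu ∩ Farrukh ∩ Priya: 13:15-14:00.
Jun ∩ Keanu ∩ Farrukh ∩ Priya ∩ Dana: 13:15-14:00.

13:15-14:00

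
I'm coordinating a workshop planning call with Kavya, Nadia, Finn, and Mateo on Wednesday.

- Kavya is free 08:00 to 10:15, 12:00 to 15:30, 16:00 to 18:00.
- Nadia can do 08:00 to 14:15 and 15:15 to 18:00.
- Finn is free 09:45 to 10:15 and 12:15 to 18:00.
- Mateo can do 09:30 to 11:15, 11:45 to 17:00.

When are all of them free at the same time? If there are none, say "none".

Kavya ∩ Nadia: 08:00-10:15, 12:00-14:15, 15:15-15:30, 16:00-18:00.
Kavya ∩ Nadia ∩ Finn: 09:45-10:15, 12:15-14:15, 15:15-15:30, 16:00-18:00.
Kavya ∩ Nadia ∩ Finn ∩ Mateo: 09:45-10:15, 12:15-14:15, 15:15-15:30, 16:00-17:00.
Those are the intersection windows.

09:45-10:15, 12:15-14:15, 15:15-15:30, 16:00-17:00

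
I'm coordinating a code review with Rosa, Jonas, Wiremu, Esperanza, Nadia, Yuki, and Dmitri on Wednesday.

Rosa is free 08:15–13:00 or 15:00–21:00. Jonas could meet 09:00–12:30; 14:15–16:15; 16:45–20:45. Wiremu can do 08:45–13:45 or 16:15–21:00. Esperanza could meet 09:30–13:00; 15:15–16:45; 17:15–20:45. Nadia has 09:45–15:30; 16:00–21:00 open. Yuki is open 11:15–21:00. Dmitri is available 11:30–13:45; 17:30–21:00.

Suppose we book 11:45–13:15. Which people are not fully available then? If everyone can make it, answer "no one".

Rosa: not fully free for 11:45-13:15. Jonas: not fully free for 11:45-13:15. Wiremu: free for 11:45-13:15. Esperanza: not fully free for 11:45-13:15. Nadia: free for 11:45-13:15. Yuki: free for 11:45-13:15. Dmitri: free for 11:45-13:15.

Esperanza, Jonas, Rosa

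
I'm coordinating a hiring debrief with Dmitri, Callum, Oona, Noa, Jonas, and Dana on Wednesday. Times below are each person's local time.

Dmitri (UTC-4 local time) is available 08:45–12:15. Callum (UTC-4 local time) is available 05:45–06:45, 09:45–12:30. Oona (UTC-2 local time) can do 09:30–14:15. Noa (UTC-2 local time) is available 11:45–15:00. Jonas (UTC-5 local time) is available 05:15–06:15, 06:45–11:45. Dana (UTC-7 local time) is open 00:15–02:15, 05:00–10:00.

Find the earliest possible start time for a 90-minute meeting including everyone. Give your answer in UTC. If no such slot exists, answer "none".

13:45

Dmitri in UTC: 12:45-16:15 (add 4h to convert from UTC-4).
Callum in UTC: 09:45-10:45, 13:45-16:30 (add 4h to convert from UTC-4).
Oona in UTC: 11:30-16:15 (add 2h to convert from UTC-2).
Noa in UTC: 13:45-17:00 (add 2h to convert from UTC-2).
Jonas in UTC: 10:15-11:15, 11:45-16:45 (add 5h to convert from UTC-5).
Dana in UTC: 07:15-09:15, 12:00-17:00 (add 7h to convert from UTC-7).
Dmitri ∩ Callum: 13:45-16:15.
Dmitri ∩ Callum ∩ Oona: 13:45-16:15.
Dmitri ∩ Callum ∩ Oona ∩ Noa: 13:45-16:15.
Dmitri ∩ Callum ∩ Oona ∩ Noa ∩ Jonas: 13:45-16:15.
Dmitri ∩ Callum ∩ Oona ∩ Noa ∩ Jonas ∩ Dana: 13:45-16:15.
The first common window of at least 90 minutes is 13:45-16:15, so the earliest start is 13:45.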